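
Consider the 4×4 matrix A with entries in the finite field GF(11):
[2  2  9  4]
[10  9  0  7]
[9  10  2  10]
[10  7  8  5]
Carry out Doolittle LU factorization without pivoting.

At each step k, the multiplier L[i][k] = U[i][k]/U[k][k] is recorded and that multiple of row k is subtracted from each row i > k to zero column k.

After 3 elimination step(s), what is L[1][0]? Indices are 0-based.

k=0: U[0][0]=2
  eliminate (1,0): mult=5, new row 1: (0, 10, 10, 9); set L[1][0]=5
  eliminate (2,0): mult=10, new row 2: (0, 1, 0, 3); set L[2][0]=10
  eliminate (3,0): mult=5, new row 3: (0, 8, 7, 7); set L[3][0]=5
k=1: U[1][1]=10
  eliminate (2,1): mult=10, new row 2: (0, 0, 10, 1); set L[2][1]=10
  eliminate (3,1): mult=3, new row 3: (0, 0, 10, 2); set L[3][1]=3
k=2: U[2][2]=10
  eliminate (3,2): mult=1, new row 3: (0, 0, 0, 1); set L[3][2]=1

L[1][0] = 5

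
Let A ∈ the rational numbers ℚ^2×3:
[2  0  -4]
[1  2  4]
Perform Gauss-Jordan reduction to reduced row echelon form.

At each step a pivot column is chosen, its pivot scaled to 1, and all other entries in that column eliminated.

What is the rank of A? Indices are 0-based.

pivot(0,0)=2: scale R0 → (1, 0, -2)
  clear (1,0): R1 −= (1)R0 → (0, 2, 6)
pivot(1,1)=2: scale R1 → (0, 1, 3)

rank = 2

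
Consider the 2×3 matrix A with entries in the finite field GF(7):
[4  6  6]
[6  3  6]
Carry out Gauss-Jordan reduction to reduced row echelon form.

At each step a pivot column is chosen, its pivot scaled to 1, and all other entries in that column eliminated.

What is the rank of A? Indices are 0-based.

rank = 2

[1] R0 /= 4  ⇒  (1, 5, 5)
     R1 -= 6·R0  ⇒  (0, 1, 4)
[2] R1 /= 1  ⇒  (0, 1, 4)
     R0 -= 5·R1  ⇒  (1, 0, 6)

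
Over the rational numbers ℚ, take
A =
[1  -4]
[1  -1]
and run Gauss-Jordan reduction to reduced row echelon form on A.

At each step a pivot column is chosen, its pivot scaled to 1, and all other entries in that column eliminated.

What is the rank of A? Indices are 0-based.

pivot(0,0)=1: scale R0 → (1, -4)
  clear (1,0): R1 −= (1)R0 → (0, 3)
pivot(1,1)=3: scale R1 → (0, 1)
  clear (0,1): R0 −= (-4)R1 → (1, 0)

rank = 2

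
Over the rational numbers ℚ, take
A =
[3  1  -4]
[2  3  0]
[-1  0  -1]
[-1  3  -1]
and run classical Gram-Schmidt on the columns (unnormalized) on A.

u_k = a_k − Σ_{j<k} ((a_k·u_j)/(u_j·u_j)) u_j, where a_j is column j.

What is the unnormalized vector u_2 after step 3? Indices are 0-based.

Step 1: u_0 = a_0 = (3, 2, -1, -1).
Step 2: u_1 = a_1 − (2/5)·u_0 = (-1/5, 11/5, 2/5, 17/5).
Step 3: u_2 = a_2 − (-2/3)·u_0 − (-15/83)·u_1 = (-169/83, 431/249, -397/249, -262/249).

u_2 = (-169/83, 431/249, -397/249, -262/249)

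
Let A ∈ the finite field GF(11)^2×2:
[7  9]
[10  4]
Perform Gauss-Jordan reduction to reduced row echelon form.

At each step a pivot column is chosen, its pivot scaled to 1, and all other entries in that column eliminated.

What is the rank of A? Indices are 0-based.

rank = 2

[1] R0 /= 7  ⇒  (1, 6)
     R1 -= 10·R0  ⇒  (0, 10)
[2] R1 /= 10  ⇒  (0, 1)
     R0 -= 6·R1  ⇒  (1, 0)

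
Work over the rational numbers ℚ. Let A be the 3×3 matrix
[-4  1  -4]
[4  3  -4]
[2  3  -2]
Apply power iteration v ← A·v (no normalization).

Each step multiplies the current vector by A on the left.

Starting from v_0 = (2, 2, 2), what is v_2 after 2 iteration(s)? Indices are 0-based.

v_2 = (38, -62, -22)

v_0 = (2, 2, 2).
v_1 = A·v_0 = (-14, 6, 6).
v_2 = A·v_1 = (38, -62, -22).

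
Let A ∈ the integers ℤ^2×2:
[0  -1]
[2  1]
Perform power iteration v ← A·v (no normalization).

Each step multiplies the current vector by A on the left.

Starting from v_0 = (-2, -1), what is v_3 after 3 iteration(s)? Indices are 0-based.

v_0 = (-2, -1).
v_1 = A·v_0 = (1, -5).
v_2 = A·v_1 = (5, -3).
v_3 = A·v_2 = (3, 7).

v_3 = (3, 7)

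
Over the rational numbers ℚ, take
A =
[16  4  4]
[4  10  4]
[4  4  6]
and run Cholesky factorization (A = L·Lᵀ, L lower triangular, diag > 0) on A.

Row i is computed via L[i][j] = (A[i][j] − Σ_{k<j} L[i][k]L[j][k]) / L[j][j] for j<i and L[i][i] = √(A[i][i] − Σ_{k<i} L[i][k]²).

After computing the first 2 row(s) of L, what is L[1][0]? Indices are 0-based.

Step 1: L[0][0] = √(16) = 4.
  L[1][0] = (4) / L[0][0] = 1.
Step 2: L[1][1] = √(9) = 3.

L[1][0] = 1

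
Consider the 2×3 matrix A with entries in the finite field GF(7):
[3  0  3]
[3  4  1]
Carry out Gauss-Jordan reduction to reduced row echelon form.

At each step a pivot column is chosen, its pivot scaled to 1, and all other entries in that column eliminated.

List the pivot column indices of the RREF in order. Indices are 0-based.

[1] R0 /= 3  ⇒  (1, 0, 1)
     R1 -= 3·R0  ⇒  (0, 4, 5)
[2] R1 /= 4  ⇒  (0, 1, 3)

pivot columns: 0, 1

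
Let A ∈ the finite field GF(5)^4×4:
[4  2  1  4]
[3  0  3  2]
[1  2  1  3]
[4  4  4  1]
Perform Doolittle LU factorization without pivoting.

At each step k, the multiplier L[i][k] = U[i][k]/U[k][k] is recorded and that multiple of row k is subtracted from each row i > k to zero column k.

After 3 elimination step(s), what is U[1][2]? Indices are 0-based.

[col 0] pivot 4
  R1 -= 2*R0 → (0, 1, 1, 4)  (L[1][0] := 2)
  R2 -= 4*R0 → (0, 4, 2, 2)  (L[2][0] := 4)
  R3 -= 1*R0 → (0, 2, 3, 2)  (L[3][0] := 1)
[col 1] pivot 1
  R2 -= 4*R1 → (0, 0, 3, 1)  (L[2][1] := 4)
  R3 -= 2*R1 → (0, 0, 1, 4)  (L[3][1] := 2)
[col 2] pivot 3
  R3 -= 2*R2 → (0, 0, 0, 2)  (L[3][2] := 2)

U[1][2] = 1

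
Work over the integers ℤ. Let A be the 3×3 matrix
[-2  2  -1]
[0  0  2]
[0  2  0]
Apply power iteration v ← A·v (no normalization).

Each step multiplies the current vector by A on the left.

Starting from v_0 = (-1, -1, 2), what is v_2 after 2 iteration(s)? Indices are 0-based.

v_0 = (-1, -1, 2).
v_1 = A·v_0 = (-2, 4, -2).
v_2 = A·v_1 = (14, -4, 8).

v_2 = (14, -4, 8)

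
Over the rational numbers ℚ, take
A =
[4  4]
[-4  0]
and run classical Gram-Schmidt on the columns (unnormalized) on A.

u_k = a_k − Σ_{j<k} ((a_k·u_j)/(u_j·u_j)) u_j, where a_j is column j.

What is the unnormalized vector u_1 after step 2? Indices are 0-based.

Step 1: u_0 = a_0 = (4, -4).
Step 2: u_1 = a_1 − (1/2)·u_0 = (2, 2).

u_1 = (2, 2)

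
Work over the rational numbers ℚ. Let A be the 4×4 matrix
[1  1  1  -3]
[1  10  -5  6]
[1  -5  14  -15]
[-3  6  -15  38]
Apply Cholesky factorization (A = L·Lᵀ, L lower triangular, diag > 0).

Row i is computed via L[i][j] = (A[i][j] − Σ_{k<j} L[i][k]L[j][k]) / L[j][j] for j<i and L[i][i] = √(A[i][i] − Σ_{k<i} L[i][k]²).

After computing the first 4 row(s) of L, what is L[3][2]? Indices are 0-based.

L[3][2] = -2

Step 1: L[0][0] = √(1) = 1.
  L[1][0] = (1) / L[0][0] = 1.
Step 2: L[1][1] = √(9) = 3.
  L[2][0] = (1) / L[0][0] = 1.
  L[2][1] = (-6) / L[1][1] = -2.
Step 3: L[2][2] = √(9) = 3.
  L[3][0] = (-3) / L[0][0] = -3.
  L[3][1] = (9) / L[1][1] = 3.
  L[3][2] = (-6) / L[2][2] = -2.
Step 4: L[3][3] = √(16) = 4.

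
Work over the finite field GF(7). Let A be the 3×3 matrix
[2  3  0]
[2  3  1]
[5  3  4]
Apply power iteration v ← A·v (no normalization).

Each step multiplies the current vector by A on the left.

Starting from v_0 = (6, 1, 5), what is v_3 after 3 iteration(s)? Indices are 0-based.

v_3 = (0, 4, 6)

v_0 = (6, 1, 5).
v_1 = A·v_0 = (1, 6, 4).
v_2 = A·v_1 = (6, 3, 4).
v_3 = A·v_2 = (0, 4, 6).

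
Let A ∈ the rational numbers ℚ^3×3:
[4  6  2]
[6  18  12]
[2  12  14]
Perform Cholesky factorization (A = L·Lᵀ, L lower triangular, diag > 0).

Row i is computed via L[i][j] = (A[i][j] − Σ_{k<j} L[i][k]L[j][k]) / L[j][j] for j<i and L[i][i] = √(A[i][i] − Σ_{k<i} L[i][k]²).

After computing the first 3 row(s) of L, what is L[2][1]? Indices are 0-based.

Step 1: L[0][0] = √(4) = 2.
  L[1][0] = (6) / L[0][0] = 3.
Step 2: L[1][1] = √(9) = 3.
  L[2][0] = (2) / L[0][0] = 1.
  L[2][1] = (9) / L[1][1] = 3.
Step 3: L[2][2] = √(4) = 2.

L[2][1] = 3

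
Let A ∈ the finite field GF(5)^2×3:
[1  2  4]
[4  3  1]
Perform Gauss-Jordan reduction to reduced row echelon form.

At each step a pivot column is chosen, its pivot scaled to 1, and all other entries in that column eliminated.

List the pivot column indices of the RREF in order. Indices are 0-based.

step 1: normalize row 0 (÷1) = (1, 2, 4)
  row 1: subtract 4×row0 = (0, 0, 0)
skip col 1 (zero from row 1)
skip col 2 (zero from row 1)

pivot columns: 0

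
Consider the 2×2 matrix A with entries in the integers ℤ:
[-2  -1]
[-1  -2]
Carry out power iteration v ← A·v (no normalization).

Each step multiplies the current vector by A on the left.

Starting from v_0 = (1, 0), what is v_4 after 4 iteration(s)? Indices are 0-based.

v_0 = (1, 0).
v_1 = A·v_0 = (-2, -1).
v_2 = A·v_1 = (5, 4).
v_3 = A·v_2 = (-14, -13).
v_4 = A·v_3 = (41, 40).

v_4 = (41, 40)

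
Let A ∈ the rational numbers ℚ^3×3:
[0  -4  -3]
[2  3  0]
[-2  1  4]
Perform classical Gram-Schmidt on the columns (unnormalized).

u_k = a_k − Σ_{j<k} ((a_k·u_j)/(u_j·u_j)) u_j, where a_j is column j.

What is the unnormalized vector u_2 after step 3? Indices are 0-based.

u_2 = (1/3, 1/3, 1/3)

Step 1: u_0 = a_0 = (0, 2, -2).
Step 2: u_1 = a_1 − (1/2)·u_0 = (-4, 2, 2).
Step 3: u_2 = a_2 − (-1)·u_0 − (5/6)·u_1 = (1/3, 1/3, 1/3).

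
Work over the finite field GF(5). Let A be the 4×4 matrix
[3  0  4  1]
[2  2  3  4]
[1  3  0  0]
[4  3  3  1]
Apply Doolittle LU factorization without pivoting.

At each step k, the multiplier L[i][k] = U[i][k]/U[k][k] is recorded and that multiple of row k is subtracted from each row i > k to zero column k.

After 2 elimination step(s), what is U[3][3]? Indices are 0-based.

Step 1: pivot at (0,0) is 3.
  row1 ← row1 − (4)·row0  ⇒  L[1][0]=4, U row1=(0, 2, 2, 0)
  row2 ← row2 − (2)·row0  ⇒  L[2][0]=2, U row2=(0, 3, 2, 3)
  row3 ← row3 − (3)·row0  ⇒  L[3][0]=3, U row3=(0, 3, 1, 3)
Step 2: pivot at (1,1) is 2.
  row2 ← row2 − (4)·row1  ⇒  L[2][1]=4, U row2=(0, 0, 4, 3)
  row3 ← row3 − (4)·row1  ⇒  L[3][1]=4, U row3=(0, 0, 3, 3)

U[3][3] = 3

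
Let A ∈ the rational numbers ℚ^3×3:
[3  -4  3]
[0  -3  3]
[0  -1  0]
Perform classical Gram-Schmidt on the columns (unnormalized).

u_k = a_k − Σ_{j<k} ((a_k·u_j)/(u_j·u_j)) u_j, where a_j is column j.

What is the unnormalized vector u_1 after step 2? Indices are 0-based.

Step 1: u_0 = a_0 = (3, 0, 0).
Step 2: u_1 = a_1 − (-4/3)·u_0 = (0, -3, -1).

u_1 = (0, -3, -1)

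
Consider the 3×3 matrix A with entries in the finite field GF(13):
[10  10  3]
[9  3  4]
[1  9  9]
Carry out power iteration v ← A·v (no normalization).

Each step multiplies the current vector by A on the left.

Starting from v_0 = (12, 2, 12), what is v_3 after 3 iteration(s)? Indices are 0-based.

v_3 = (1, 8, 2)

v_0 = (12, 2, 12).
v_1 = A·v_0 = (7, 6, 8).
v_2 = A·v_1 = (11, 9, 3).
v_3 = A·v_2 = (1, 8, 2).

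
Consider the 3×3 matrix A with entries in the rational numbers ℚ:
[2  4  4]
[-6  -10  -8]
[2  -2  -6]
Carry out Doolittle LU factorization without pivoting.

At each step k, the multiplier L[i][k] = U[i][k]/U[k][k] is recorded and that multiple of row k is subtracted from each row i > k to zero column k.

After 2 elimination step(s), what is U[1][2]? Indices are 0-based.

Step 1: pivot at (0,0) is 2.
  row1 ← row1 − (-3)·row0  ⇒  L[1][0]=-3, U row1=(0, 2, 4)
  row2 ← row2 − (1)·row0  ⇒  L[2][0]=1, U row2=(0, -6, -10)
Step 2: pivot at (1,1) is 2.
  row2 ← row2 − (-3)·row1  ⇒  L[2][1]=-3, U row2=(0, 0, 2)

U[1][2] = 4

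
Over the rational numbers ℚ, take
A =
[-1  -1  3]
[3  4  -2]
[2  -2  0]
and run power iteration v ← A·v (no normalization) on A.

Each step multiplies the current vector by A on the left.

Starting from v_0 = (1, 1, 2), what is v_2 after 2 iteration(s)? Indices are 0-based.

v_2 = (-7, 24, 2)

v_0 = (1, 1, 2).
v_1 = A·v_0 = (4, 3, 0).
v_2 = A·v_1 = (-7, 24, 2).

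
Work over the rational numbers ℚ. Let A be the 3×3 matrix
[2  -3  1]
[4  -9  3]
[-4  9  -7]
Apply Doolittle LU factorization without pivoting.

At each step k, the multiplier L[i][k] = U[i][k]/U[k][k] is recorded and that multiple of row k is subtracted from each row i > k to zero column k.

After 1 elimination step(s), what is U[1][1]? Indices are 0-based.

U[1][1] = -3

Step 1: pivot at (0,0) is 2.
  row1 ← row1 − (2)·row0  ⇒  L[1][0]=2, U row1=(0, -3, 1)
  row2 ← row2 − (-2)·row0  ⇒  L[2][0]=-2, U row2=(0, 3, -5)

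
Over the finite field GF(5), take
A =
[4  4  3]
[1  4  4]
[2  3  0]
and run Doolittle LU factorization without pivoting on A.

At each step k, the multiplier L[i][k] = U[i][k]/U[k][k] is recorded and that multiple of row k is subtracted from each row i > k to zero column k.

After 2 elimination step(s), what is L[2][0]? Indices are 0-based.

L[2][0] = 3

Step 1: pivot at (0,0) is 4.
  row1 ← row1 − (4)·row0  ⇒  L[1][0]=4, U row1=(0, 3, 2)
  row2 ← row2 − (3)·row0  ⇒  L[2][0]=3, U row2=(0, 1, 1)
Step 2: pivot at (1,1) is 3.
  row2 ← row2 − (2)·row1  ⇒  L[2][1]=2, U row2=(0, 0, 2)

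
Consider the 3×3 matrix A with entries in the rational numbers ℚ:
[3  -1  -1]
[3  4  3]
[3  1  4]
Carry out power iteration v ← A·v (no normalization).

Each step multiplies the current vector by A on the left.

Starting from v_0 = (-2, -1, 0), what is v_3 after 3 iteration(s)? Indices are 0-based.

v_0 = (-2, -1, 0).
v_1 = A·v_0 = (-5, -10, -7).
v_2 = A·v_1 = (2, -76, -53).
v_3 = A·v_2 = (135, -457, -282).

v_3 = (135, -457, -282)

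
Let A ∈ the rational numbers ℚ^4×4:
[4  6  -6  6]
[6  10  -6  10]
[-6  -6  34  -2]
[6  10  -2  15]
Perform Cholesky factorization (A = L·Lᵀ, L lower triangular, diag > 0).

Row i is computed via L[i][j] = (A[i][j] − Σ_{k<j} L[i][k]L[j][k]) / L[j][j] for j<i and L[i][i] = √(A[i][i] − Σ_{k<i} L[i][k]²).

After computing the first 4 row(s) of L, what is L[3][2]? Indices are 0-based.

L[3][2] = 1

Step 1: L[0][0] = √(4) = 2.
  L[1][0] = (6) / L[0][0] = 3.
Step 2: L[1][1] = √(1) = 1.
  L[2][0] = (-6) / L[0][0] = -3.
  L[2][1] = (3) / L[1][1] = 3.
Step 3: L[2][2] = √(16) = 4.
  L[3][0] = (6) / L[0][0] = 3.
  L[3][1] = (1) / L[1][1] = 1.
  L[3][2] = (4) / L[2][2] = 1.
Step 4: L[3][3] = √(4) = 2.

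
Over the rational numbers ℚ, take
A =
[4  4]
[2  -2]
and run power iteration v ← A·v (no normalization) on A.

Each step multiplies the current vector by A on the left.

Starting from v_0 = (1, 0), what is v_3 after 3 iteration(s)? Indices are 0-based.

v_0 = (1, 0).
v_1 = A·v_0 = (4, 2).
v_2 = A·v_1 = (24, 4).
v_3 = A·v_2 = (112, 40).

v_3 = (112, 40)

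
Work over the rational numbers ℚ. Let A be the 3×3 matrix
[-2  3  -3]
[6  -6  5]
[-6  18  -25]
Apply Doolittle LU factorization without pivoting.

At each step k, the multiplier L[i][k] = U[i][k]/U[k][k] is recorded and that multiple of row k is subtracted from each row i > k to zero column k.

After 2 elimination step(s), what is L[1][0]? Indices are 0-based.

k=0: U[0][0]=-2
  eliminate (1,0): mult=-3, new row 1: (0, 3, -4); set L[1][0]=-3
  eliminate (2,0): mult=3, new row 2: (0, 9, -16); set L[2][0]=3
k=1: U[1][1]=3
  eliminate (2,1): mult=3, new row 2: (0, 0, -4); set L[2][1]=3

L[1][0] = -3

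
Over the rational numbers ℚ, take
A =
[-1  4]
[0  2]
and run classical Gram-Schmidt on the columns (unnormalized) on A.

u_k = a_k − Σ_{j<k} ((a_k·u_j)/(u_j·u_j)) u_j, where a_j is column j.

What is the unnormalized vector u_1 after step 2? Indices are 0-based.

Step 1: u_0 = a_0 = (-1, 0).
Step 2: u_1 = a_1 − (-4)·u_0 = (0, 2).

u_1 = (0, 2)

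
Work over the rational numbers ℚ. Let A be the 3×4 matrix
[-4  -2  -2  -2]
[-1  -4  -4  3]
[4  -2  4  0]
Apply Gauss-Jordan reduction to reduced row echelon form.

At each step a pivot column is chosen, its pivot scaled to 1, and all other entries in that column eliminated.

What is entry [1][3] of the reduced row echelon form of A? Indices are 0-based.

[1] R0 /= -4  ⇒  (1, 1/2, 1/2, 1/2)
     R1 -= -1·R0  ⇒  (0, -7/2, -7/2, 7/2)
     R2 -= 4·R0  ⇒  (0, -4, 2, -2)
[2] R1 /= -7/2  ⇒  (0, 1, 1, -1)
     R0 -= 1/2·R1  ⇒  (1, 0, 0, 1)
     R2 -= -4·R1  ⇒  (0, 0, 6, -6)
[3] R2 /= 6  ⇒  (0, 0, 1, -1)
     R1 -= 1·R2  ⇒  (0, 1, 0, 0)

M[1][3] = 0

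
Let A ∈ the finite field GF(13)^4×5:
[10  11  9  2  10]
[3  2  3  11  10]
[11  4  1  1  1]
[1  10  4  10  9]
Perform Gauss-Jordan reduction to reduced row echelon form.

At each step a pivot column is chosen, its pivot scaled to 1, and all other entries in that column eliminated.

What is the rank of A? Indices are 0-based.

rank = 4

[1] R0 /= 10  ⇒  (1, 5, 10, 8, 1)
     R1 -= 3·R0  ⇒  (0, 0, 12, 0, 7)
     R2 -= 11·R0  ⇒  (0, 1, 8, 4, 3)
     R3 -= 1·R0  ⇒  (0, 5, 7, 2, 8)
[2] R1 <-> R2
[2] R1 /= 1  ⇒  (0, 1, 8, 4, 3)
     R0 -= 5·R1  ⇒  (1, 0, 9, 1, 12)
     R3 -= 5·R1  ⇒  (0, 0, 6, 8, 6)
[3] R2 /= 12  ⇒  (0, 0, 1, 0, 6)
     R0 -= 9·R2  ⇒  (1, 0, 0, 1, 10)
     R1 -= 8·R2  ⇒  (0, 1, 0, 4, 7)
     R3 -= 6·R2  ⇒  (0, 0, 0, 8, 9)
[4] R3 /= 8  ⇒  (0, 0, 0, 1, 6)
     R0 -= 1·R3  ⇒  (1, 0, 0, 0, 4)
     R1 -= 4·R3  ⇒  (0, 1, 0, 0, 9)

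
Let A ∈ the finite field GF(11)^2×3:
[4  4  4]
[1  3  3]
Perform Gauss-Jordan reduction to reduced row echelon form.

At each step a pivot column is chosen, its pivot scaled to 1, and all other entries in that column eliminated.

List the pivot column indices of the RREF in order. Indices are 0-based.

pivot columns: 0, 1

pivot(0,0)=4: scale R0 → (1, 1, 1)
  clear (1,0): R1 −= (1)R0 → (0, 2, 2)
pivot(1,1)=2: scale R1 → (0, 1, 1)
  clear (0,1): R0 −= (1)R1 → (1, 0, 0)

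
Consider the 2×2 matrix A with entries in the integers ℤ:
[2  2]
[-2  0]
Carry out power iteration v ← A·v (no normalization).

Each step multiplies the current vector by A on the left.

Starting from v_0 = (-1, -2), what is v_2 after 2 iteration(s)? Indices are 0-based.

v_0 = (-1, -2).
v_1 = A·v_0 = (-6, 2).
v_2 = A·v_1 = (-8, 12).

v_2 = (-8, 12)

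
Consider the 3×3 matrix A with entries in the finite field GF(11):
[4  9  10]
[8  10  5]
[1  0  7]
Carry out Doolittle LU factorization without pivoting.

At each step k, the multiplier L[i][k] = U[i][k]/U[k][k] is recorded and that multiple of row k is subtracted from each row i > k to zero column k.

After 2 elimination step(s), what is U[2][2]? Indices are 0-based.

Step 1: pivot at (0,0) is 4.
  row1 ← row1 − (2)·row0  ⇒  L[1][0]=2, U row1=(0, 3, 7)
  row2 ← row2 − (3)·row0  ⇒  L[2][0]=3, U row2=(0, 6, 10)
Step 2: pivot at (1,1) is 3.
  row2 ← row2 − (2)·row1  ⇒  L[2][1]=2, U row2=(0, 0, 7)

U[2][2] = 7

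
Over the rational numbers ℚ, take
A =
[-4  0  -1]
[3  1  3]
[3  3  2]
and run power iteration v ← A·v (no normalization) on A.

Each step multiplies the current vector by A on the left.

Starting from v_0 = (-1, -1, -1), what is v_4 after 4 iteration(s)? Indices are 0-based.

v_0 = (-1, -1, -1).
v_1 = A·v_0 = (5, -7, -8).
v_2 = A·v_1 = (-12, -16, -22).
v_3 = A·v_2 = (70, -118, -128).
v_4 = A·v_3 = (-152, -292, -400).

v_4 = (-152, -292, -400)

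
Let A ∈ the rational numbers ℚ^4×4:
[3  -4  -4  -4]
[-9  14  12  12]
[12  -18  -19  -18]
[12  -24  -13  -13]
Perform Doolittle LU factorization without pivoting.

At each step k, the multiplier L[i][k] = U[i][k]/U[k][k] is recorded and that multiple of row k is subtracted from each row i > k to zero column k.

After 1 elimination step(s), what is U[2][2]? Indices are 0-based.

U[2][2] = -3

Step 1: pivot at (0,0) is 3.
  row1 ← row1 − (-3)·row0  ⇒  L[1][0]=-3, U row1=(0, 2, 0, 0)
  row2 ← row2 − (4)·row0  ⇒  L[2][0]=4, U row2=(0, -2, -3, -2)
  row3 ← row3 − (4)·row0  ⇒  L[3][0]=4, U row3=(0, -8, 3, 3)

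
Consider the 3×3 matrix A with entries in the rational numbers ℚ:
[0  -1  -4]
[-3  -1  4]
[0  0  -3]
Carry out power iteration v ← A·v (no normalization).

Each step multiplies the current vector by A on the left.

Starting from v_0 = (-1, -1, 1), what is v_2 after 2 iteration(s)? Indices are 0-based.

v_2 = (4, -11, 9)

v_0 = (-1, -1, 1).
v_1 = A·v_0 = (-3, 8, -3).
v_2 = A·v_1 = (4, -11, 9).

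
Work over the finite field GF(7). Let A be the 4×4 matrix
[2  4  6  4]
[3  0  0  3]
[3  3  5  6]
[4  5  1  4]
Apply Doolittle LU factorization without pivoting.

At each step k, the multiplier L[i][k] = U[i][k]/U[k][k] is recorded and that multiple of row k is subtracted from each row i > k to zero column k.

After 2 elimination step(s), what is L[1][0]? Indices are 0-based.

k=0: U[0][0]=2
  eliminate (1,0): mult=5, new row 1: (0, 1, 5, 4); set L[1][0]=5
  eliminate (2,0): mult=5, new row 2: (0, 4, 3, 0); set L[2][0]=5
  eliminate (3,0): mult=2, new row 3: (0, 4, 3, 3); set L[3][0]=2
k=1: U[1][1]=1
  eliminate (2,1): mult=4, new row 2: (0, 0, 4, 5); set L[2][1]=4
  eliminate (3,1): mult=4, new row 3: (0, 0, 4, 1); set L[3][1]=4

L[1][0] = 5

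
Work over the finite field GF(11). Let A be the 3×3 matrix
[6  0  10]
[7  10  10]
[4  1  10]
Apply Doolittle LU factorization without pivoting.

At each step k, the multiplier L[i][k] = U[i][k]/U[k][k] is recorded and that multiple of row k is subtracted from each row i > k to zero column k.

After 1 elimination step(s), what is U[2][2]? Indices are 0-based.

k=0: U[0][0]=6
  eliminate (1,0): mult=3, new row 1: (0, 10, 2); set L[1][0]=3
  eliminate (2,0): mult=8, new row 2: (0, 1, 7); set L[2][0]=8

U[2][2] = 7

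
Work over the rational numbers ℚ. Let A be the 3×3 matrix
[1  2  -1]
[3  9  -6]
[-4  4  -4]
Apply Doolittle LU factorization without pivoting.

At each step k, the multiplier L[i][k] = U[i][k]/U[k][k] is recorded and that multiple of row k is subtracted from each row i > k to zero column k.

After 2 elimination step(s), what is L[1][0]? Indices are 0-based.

Step 1: pivot at (0,0) is 1.
  row1 ← row1 − (3)·row0  ⇒  L[1][0]=3, U row1=(0, 3, -3)
  row2 ← row2 − (-4)·row0  ⇒  L[2][0]=-4, U row2=(0, 12, -8)
Step 2: pivot at (1,1) is 3.
  row2 ← row2 − (4)·row1  ⇒  L[2][1]=4, U row2=(0, 0, 4)

L[1][0] = 3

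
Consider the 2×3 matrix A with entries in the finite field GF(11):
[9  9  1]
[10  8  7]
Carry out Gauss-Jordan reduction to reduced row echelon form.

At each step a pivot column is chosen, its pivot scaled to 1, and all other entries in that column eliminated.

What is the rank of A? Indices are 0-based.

pivot(0,0)=9: scale R0 → (1, 1, 5)
  clear (1,0): R1 −= (10)R0 → (0, 9, 1)
pivot(1,1)=9: scale R1 → (0, 1, 5)
  clear (0,1): R0 −= (1)R1 → (1, 0, 0)

rank = 2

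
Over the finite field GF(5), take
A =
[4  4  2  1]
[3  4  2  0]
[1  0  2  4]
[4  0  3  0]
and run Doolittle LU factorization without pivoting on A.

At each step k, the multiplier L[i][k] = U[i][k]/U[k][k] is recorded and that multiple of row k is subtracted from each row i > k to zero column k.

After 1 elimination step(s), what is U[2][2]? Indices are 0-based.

Step 1: pivot at (0,0) is 4.
  row1 ← row1 − (2)·row0  ⇒  L[1][0]=2, U row1=(0, 1, 3, 3)
  row2 ← row2 − (4)·row0  ⇒  L[2][0]=4, U row2=(0, 4, 4, 0)
  row3 ← row3 − (1)·row0  ⇒  L[3][0]=1, U row3=(0, 1, 1, 4)

U[2][2] = 4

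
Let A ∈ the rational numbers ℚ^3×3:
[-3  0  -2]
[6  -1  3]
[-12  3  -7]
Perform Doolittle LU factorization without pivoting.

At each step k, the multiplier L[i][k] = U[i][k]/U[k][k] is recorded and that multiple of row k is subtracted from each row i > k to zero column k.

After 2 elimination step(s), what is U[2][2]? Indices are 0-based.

U[2][2] = -2

[col 0] pivot -3
  R1 -= -2*R0 → (0, -1, -1)  (L[1][0] := -2)
  R2 -= 4*R0 → (0, 3, 1)  (L[2][0] := 4)
[col 1] pivot -1
  R2 -= -3*R1 → (0, 0, -2)  (L[2][1] := -3)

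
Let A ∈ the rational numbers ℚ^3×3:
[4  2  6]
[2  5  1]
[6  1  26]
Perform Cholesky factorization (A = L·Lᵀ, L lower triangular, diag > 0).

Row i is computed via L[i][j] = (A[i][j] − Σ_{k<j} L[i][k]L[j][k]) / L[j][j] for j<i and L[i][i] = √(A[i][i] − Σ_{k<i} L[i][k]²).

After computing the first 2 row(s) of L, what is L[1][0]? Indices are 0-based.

L[1][0] = 1

Step 1: L[0][0] = √(4) = 2.
  L[1][0] = (2) / L[0][0] = 1.
Step 2: L[1][1] = √(4) = 2.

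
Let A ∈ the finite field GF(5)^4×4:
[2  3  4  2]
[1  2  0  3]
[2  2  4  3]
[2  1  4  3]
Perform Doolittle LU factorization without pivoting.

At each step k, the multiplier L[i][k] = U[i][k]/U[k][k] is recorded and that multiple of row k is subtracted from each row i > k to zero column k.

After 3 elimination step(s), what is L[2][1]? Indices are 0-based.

[col 0] pivot 2
  R1 -= 3*R0 → (0, 3, 3, 2)  (L[1][0] := 3)
  R2 -= 1*R0 → (0, 4, 0, 1)  (L[2][0] := 1)
  R3 -= 1*R0 → (0, 3, 0, 1)  (L[3][0] := 1)
[col 1] pivot 3
  R2 -= 3*R1 → (0, 0, 1, 0)  (L[2][1] := 3)
  R3 -= 1*R1 → (0, 0, 2, 4)  (L[3][1] := 1)
[col 2] pivot 1
  R3 -= 2*R2 → (0, 0, 0, 4)  (L[3][2] := 2)

L[2][1] = 3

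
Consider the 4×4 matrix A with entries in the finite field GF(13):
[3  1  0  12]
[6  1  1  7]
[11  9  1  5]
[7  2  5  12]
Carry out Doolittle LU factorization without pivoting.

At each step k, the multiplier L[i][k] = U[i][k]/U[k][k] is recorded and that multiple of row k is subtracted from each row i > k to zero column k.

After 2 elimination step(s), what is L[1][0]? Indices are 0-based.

[col 0] pivot 3
  R1 -= 2*R0 → (0, 12, 1, 9)  (L[1][0] := 2)
  R2 -= 8*R0 → (0, 1, 1, 0)  (L[2][0] := 8)
  R3 -= 11*R0 → (0, 4, 5, 10)  (L[3][0] := 11)
[col 1] pivot 12
  R2 -= 12*R1 → (0, 0, 2, 9)  (L[2][1] := 12)
  R3 -= 9*R1 → (0, 0, 9, 7)  (L[3][1] := 9)

L[1][0] = 2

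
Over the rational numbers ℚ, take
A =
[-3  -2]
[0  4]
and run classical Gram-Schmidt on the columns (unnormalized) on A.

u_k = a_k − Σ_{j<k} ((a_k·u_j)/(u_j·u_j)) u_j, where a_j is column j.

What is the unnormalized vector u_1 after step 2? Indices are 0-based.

Step 1: u_0 = a_0 = (-3, 0).
Step 2: u_1 = a_1 − (2/3)·u_0 = (0, 4).

u_1 = (0, 4)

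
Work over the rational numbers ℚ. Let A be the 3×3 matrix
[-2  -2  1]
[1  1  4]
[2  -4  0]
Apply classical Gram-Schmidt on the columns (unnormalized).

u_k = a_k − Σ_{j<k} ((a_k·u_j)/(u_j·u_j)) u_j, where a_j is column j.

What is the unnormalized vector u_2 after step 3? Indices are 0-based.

Step 1: u_0 = a_0 = (-2, 1, 2).
Step 2: u_1 = a_1 − (-1/3)·u_0 = (-8/3, 4/3, -10/3).
Step 3: u_2 = a_2 − (2/9)·u_0 − (2/15)·u_1 = (9/5, 18/5, 0).

u_2 = (9/5, 18/5, 0)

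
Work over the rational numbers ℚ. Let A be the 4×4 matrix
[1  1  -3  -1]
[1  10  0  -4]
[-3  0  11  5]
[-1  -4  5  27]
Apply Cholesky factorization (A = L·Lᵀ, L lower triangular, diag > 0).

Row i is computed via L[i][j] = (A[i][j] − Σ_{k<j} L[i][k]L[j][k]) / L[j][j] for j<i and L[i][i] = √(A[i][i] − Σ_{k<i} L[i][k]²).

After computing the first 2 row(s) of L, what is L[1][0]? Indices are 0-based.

Step 1: L[0][0] = √(1) = 1.
  L[1][0] = (1) / L[0][0] = 1.
Step 2: L[1][1] = √(9) = 3.

L[1][0] = 1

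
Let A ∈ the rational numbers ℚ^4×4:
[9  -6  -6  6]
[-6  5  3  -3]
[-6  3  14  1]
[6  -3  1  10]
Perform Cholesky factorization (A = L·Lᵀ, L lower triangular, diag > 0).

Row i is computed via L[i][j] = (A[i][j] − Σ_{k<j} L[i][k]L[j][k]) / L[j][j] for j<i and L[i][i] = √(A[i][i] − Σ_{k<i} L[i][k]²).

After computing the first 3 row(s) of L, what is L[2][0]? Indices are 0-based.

Step 1: L[0][0] = √(9) = 3.
  L[1][0] = (-6) / L[0][0] = -2.
Step 2: L[1][1] = √(1) = 1.
  L[2][0] = (-6) / L[0][0] = -2.
  L[2][1] = (-1) / L[1][1] = -1.
Step 3: L[2][2] = √(9) = 3.

L[2][0] = -2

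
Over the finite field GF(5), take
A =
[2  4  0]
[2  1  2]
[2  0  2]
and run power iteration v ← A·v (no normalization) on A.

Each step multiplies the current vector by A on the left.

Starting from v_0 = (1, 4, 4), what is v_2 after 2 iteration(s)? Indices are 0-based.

v_0 = (1, 4, 4).
v_1 = A·v_0 = (3, 4, 0).
v_2 = A·v_1 = (2, 0, 1).

v_2 = (2, 0, 1)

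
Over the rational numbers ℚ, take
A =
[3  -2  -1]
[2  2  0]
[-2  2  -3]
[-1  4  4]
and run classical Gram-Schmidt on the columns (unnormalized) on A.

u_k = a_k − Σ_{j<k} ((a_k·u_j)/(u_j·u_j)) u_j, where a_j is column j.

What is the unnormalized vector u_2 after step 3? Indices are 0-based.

u_2 = (-67/101, -149/101, -360/101, 221/101)

Step 1: u_0 = a_0 = (3, 2, -2, -1).
Step 2: u_1 = a_1 − (-5/9)·u_0 = (-1/3, 28/9, 8/9, 31/9).
Step 3: u_2 = a_2 − (-1/18)·u_0 − (103/202)·u_1 = (-67/101, -149/101, -360/101, 221/101).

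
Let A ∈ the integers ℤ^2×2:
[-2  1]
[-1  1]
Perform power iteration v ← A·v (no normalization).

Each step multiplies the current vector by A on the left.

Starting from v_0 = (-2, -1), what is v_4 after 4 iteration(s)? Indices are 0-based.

v_4 = (-13, -5)

v_0 = (-2, -1).
v_1 = A·v_0 = (3, 1).
v_2 = A·v_1 = (-5, -2).
v_3 = A·v_2 = (8, 3).
v_4 = A·v_3 = (-13, -5).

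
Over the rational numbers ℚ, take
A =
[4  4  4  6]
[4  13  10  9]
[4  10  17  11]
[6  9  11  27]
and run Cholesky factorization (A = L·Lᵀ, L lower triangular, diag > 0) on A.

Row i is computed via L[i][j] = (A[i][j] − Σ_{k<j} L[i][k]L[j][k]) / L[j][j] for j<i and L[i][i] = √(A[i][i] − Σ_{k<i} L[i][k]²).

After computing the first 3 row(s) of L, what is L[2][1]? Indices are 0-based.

L[2][1] = 2

Step 1: L[0][0] = √(4) = 2.
  L[1][0] = (4) / L[0][0] = 2.
Step 2: L[1][1] = √(9) = 3.
  L[2][0] = (4) / L[0][0] = 2.
  L[2][1] = (6) / L[1][1] = 2.
Step 3: L[2][2] = √(9) = 3.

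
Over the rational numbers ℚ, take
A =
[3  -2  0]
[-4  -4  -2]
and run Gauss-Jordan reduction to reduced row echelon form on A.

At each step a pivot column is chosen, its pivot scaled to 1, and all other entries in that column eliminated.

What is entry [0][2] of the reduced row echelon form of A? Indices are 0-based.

M[0][2] = 1/5

pivot(0,0)=3: scale R0 → (1, -2/3, 0)
  clear (1,0): R1 −= (-4)R0 → (0, -20/3, -2)
pivot(1,1)=-20/3: scale R1 → (0, 1, 3/10)
  clear (0,1): R0 −= (-2/3)R1 → (1, 0, 1/5)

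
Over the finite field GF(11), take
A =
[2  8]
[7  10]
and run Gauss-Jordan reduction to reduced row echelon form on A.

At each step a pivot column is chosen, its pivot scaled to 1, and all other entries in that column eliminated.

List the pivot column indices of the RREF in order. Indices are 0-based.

pivot columns: 0, 1

step 1: normalize row 0 (÷2) = (1, 4)
  row 1: subtract 7×row0 = (0, 4)
step 2: normalize row 1 (÷4) = (0, 1)
  row 0: subtract 4×row1 = (1, 0)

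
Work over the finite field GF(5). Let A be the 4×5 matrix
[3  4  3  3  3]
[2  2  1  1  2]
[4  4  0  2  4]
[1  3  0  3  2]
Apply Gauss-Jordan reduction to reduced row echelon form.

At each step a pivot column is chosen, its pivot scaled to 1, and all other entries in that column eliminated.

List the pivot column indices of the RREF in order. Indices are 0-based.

pivot(0,0)=3: scale R0 → (1, 3, 1, 1, 1)
  clear (1,0): R1 −= (2)R0 → (0, 1, 4, 4, 0)
  clear (2,0): R2 −= (4)R0 → (0, 2, 1, 3, 0)
  clear (3,0): R3 −= (1)R0 → (0, 0, 4, 2, 1)
pivot(1,1)=1: scale R1 → (0, 1, 4, 4, 0)
  clear (0,1): R0 −= (3)R1 → (1, 0, 4, 4, 1)
  clear (2,1): R2 −= (2)R1 → (0, 0, 3, 0, 0)
pivot(2,2)=3: scale R2 → (0, 0, 1, 0, 0)
  clear (0,2): R0 −= (4)R2 → (1, 0, 0, 4, 1)
  clear (1,2): R1 −= (4)R2 → (0, 1, 0, 4, 0)
  clear (3,2): R3 −= (4)R2 → (0, 0, 0, 2, 1)
pivot(3,3)=2: scale R3 → (0, 0, 0, 1, 3)
  clear (0,3): R0 −= (4)R3 → (1, 0, 0, 0, 4)
  clear (1,3): R1 −= (4)R3 → (0, 1, 0, 0, 3)

pivot columns: 0, 1, 2, 3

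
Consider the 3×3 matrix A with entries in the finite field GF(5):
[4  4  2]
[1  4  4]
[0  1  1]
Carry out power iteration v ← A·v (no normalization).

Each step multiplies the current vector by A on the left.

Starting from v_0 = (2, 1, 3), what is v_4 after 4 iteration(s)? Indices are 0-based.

v_4 = (1, 4, 2)

v_0 = (2, 1, 3).
v_1 = A·v_0 = (3, 3, 4).
v_2 = A·v_1 = (2, 1, 2).
v_3 = A·v_2 = (1, 4, 3).
v_4 = A·v_3 = (1, 4, 2).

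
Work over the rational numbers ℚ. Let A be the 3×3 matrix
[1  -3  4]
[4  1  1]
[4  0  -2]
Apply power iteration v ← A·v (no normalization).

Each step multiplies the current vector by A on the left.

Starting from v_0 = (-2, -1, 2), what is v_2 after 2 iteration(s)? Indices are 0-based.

v_2 = (-18, 17, 60)

v_0 = (-2, -1, 2).
v_1 = A·v_0 = (9, -7, -12).
v_2 = A·v_1 = (-18, 17, 60).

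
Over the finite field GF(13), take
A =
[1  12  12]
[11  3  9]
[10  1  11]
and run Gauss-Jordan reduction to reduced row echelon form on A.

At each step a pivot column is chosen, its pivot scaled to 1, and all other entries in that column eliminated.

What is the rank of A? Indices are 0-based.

rank = 3

step 1: normalize row 0 (÷1) = (1, 12, 12)
  row 1: subtract 11×row0 = (0, 1, 7)
  row 2: subtract 10×row0 = (0, 11, 8)
step 2: normalize row 1 (÷1) = (0, 1, 7)
  row 0: subtract 12×row1 = (1, 0, 6)
  row 2: subtract 11×row1 = (0, 0, 9)
step 3: normalize row 2 (÷9) = (0, 0, 1)
  row 0: subtract 6×row2 = (1, 0, 0)
  row 1: subtract 7×row2 = (0, 1, 0)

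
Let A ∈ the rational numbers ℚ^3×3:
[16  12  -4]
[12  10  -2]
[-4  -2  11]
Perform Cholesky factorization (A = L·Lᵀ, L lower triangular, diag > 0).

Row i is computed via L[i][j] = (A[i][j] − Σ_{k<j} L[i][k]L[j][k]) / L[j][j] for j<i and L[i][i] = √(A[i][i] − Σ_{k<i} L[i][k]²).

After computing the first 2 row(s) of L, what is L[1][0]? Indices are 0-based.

L[1][0] = 3

Step 1: L[0][0] = √(16) = 4.
  L[1][0] = (12) / L[0][0] = 3.
Step 2: L[1][1] = √(1) = 1.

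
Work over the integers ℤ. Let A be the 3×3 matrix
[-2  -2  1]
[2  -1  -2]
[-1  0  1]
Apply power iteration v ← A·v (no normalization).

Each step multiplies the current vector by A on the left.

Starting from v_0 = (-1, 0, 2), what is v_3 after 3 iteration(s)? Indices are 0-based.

v_0 = (-1, 0, 2).
v_1 = A·v_0 = (4, -6, 3).
v_2 = A·v_1 = (7, 8, -1).
v_3 = A·v_2 = (-31, 8, -8).

v_3 = (-31, 8, -8)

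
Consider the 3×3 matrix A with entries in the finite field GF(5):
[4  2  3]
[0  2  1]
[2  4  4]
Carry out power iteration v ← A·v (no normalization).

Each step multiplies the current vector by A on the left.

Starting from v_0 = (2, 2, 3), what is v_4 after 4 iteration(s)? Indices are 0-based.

v_4 = (3, 0, 0)

v_0 = (2, 2, 3).
v_1 = A·v_0 = (1, 2, 4).
v_2 = A·v_1 = (0, 3, 1).
v_3 = A·v_2 = (4, 2, 1).
v_4 = A·v_3 = (3, 0, 0).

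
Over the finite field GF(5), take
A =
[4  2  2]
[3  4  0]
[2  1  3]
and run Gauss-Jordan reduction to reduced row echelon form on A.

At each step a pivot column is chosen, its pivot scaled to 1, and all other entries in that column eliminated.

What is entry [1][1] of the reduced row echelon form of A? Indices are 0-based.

[1] R0 /= 4  ⇒  (1, 3, 3)
     R1 -= 3·R0  ⇒  (0, 0, 1)
     R2 -= 2·R0  ⇒  (0, 0, 2)
column 1 empty below row 1
[2] R1 /= 1  ⇒  (0, 0, 1)
     R0 -= 3·R1  ⇒  (1, 3, 0)
     R2 -= 2·R1  ⇒  (0, 0, 0)

M[1][1] = 0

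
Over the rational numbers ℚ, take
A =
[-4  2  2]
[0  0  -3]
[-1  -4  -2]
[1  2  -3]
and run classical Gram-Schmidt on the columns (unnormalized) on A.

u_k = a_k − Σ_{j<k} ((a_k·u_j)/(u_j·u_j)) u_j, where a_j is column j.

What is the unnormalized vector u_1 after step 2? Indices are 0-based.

Step 1: u_0 = a_0 = (-4, 0, -1, 1).
Step 2: u_1 = a_1 − (-1/9)·u_0 = (14/9, 0, -37/9, 19/9).

u_1 = (14/9, 0, -37/9, 19/9)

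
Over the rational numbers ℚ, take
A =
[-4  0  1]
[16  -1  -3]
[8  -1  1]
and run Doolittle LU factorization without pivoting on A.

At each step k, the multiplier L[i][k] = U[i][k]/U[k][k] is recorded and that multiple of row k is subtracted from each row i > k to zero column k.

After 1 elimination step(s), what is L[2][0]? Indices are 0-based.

L[2][0] = -2

k=0: U[0][0]=-4
  eliminate (1,0): mult=-4, new row 1: (0, -1, 1); set L[1][0]=-4
  eliminate (2,0): mult=-2, new row 2: (0, -1, 3); set L[2][0]=-2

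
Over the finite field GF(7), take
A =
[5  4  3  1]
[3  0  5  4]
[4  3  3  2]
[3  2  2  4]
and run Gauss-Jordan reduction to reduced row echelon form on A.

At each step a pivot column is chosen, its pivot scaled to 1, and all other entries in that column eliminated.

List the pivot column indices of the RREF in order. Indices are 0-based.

[1] R0 /= 5  ⇒  (1, 5, 2, 3)
     R1 -= 3·R0  ⇒  (0, 6, 6, 2)
     R2 -= 4·R0  ⇒  (0, 4, 2, 4)
     R3 -= 3·R0  ⇒  (0, 1, 3, 2)
[2] R1 /= 6  ⇒  (0, 1, 1, 5)
     R0 -= 5·R1  ⇒  (1, 0, 4, 6)
     R2 -= 4·R1  ⇒  (0, 0, 5, 5)
     R3 -= 1·R1  ⇒  (0, 0, 2, 4)
[3] R2 /= 5  ⇒  (0, 0, 1, 1)
     R0 -= 4·R2  ⇒  (1, 0, 0, 2)
     R1 -= 1·R2  ⇒  (0, 1, 0, 4)
     R3 -= 2·R2  ⇒  (0, 0, 0, 2)
[4] R3 /= 2  ⇒  (0, 0, 0, 1)
     R0 -= 2·R3  ⇒  (1, 0, 0, 0)
     R1 -= 4·R3  ⇒  (0, 1, 0, 0)
     R2 -= 1·R3  ⇒  (0, 0, 1, 0)

pivot columns: 0, 1, 2, 3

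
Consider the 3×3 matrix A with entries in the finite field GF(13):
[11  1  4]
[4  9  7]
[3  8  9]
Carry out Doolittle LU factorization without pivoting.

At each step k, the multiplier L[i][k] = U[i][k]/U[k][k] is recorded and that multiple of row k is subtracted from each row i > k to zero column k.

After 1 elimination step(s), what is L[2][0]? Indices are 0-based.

L[2][0] = 5

[col 0] pivot 11
  R1 -= 11*R0 → (0, 11, 2)  (L[1][0] := 11)
  R2 -= 5*R0 → (0, 3, 2)  (L[2][0] := 5)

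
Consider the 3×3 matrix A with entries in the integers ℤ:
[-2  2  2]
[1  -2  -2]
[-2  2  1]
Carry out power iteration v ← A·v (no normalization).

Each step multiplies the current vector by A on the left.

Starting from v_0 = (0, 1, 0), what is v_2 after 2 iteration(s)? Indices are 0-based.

v_2 = (-4, 2, -6)

v_0 = (0, 1, 0).
v_1 = A·v_0 = (2, -2, 2).
v_2 = A·v_1 = (-4, 2, -6).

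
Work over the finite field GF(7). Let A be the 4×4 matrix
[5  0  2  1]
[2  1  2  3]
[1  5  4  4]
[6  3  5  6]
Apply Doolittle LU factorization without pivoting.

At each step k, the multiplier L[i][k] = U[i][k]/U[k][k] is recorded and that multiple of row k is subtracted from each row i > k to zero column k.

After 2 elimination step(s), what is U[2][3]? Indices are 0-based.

[col 0] pivot 5
  R1 -= 6*R0 → (0, 1, 4, 4)  (L[1][0] := 6)
  R2 -= 3*R0 → (0, 5, 5, 1)  (L[2][0] := 3)
  R3 -= 4*R0 → (0, 3, 4, 2)  (L[3][0] := 4)
[col 1] pivot 1
  R2 -= 5*R1 → (0, 0, 6, 2)  (L[2][1] := 5)
  R3 -= 3*R1 → (0, 0, 6, 4)  (L[3][1] := 3)

U[2][3] = 2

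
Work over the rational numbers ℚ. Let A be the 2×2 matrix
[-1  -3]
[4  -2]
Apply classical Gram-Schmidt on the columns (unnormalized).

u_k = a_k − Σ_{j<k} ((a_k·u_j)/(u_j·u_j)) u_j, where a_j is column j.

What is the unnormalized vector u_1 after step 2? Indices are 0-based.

Step 1: u_0 = a_0 = (-1, 4).
Step 2: u_1 = a_1 − (-5/17)·u_0 = (-56/17, -14/17).

u_1 = (-56/17, -14/17)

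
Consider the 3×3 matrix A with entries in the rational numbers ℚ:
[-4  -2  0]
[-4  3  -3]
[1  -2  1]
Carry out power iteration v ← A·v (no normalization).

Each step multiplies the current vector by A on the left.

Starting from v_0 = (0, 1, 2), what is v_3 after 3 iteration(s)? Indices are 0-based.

v_3 = (-54, -71, 20)

v_0 = (0, 1, 2).
v_1 = A·v_0 = (-2, -3, 0).
v_2 = A·v_1 = (14, -1, 4).
v_3 = A·v_2 = (-54, -71, 20).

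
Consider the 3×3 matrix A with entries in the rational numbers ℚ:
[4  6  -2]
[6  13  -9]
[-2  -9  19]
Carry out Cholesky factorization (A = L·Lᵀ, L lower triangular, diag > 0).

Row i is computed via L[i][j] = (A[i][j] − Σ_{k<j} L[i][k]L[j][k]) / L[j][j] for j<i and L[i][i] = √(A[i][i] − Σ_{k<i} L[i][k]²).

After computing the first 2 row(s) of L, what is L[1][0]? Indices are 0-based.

L[1][0] = 3

Step 1: L[0][0] = √(4) = 2.
  L[1][0] = (6) / L[0][0] = 3.
Step 2: L[1][1] = √(4) = 2.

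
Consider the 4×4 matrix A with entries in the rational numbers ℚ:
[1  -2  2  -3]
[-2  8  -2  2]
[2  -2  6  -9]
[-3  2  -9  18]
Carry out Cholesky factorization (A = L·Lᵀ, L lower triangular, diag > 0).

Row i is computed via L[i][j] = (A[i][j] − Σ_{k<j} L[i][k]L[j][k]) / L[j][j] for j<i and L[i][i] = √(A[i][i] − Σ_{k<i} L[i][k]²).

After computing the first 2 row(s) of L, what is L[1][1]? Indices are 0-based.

Step 1: L[0][0] = √(1) = 1.
  L[1][0] = (-2) / L[0][0] = -2.
Step 2: L[1][1] = √(4) = 2.

L[1][1] = 2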